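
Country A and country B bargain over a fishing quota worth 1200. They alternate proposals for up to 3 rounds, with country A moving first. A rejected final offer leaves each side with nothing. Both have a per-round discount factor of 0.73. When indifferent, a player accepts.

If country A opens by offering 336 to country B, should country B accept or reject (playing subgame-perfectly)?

Work out country B's continuation value if the offer is rejected.
Round 3 (country A proposes): rejection yields 0 for country B; country A offers 0 and keeps 1200.
Round 2 (country B proposes): country A can get 1200 next round, worth 0.73 × 1200 = 876 now. Country B offers 876 and keeps 1200 − 876 = 324.
So by rejecting in round 1, country B gets 324 next round, worth 0.73 × 324 = 236.52 now.
Offer 336 ≥ 236.52, so country B accepts.

Accept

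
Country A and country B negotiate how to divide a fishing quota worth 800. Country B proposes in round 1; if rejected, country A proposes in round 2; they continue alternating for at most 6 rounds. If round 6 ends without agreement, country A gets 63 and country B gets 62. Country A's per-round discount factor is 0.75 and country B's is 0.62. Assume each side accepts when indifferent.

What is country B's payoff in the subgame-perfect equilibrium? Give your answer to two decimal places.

Solve by backward induction from round 6.
Round 6 (country A proposes): country B gets 62 if talks fail, so country A offers 62 and keeps 738.
Round 5 (country B proposes): country A can get 738 next round, worth 0.75 × 738 = 553.5 now, so country B offers 553.5, keeping 246.5.
Round 4 (country A proposes): country B can get 246.5 next round, worth 0.62 × 246.5 = 152.83 now. Country A offers 152.83 and keeps 800 − 152.83 = 647.17.
Round 3 (country B proposes): country A can get 647.17 next round, worth 0.75 × 647.17 = 485.3775 now. Country B offers 485.3775 and keeps 800 − 485.3775 = 314.6225.
Round 2 (country A proposes): country B can get 314.6225 next round, worth 0.62 × 314.6225 = 195.06595 now; country A offers that and keeps 604.93405.
Round 1 (country B proposes): country A can get 604.93405 next round, worth 0.75 × 604.93405 = 453.7005375 now. Country B offers 453.7005375 and keeps 800 − 453.7005375 = 346.2994625.

346.30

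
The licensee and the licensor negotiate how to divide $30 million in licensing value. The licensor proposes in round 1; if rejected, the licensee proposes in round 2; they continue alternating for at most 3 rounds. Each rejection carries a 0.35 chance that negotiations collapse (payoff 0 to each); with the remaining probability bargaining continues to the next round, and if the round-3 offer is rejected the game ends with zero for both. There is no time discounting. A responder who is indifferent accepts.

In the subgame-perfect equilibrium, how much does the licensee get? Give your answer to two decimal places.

6.83

Round 3 (the licensor proposes): rejection yields 0 for the licensee; the licensor offers 0 and keeps 30.
Round 2 (the licensee proposes): rejecting gives the licensor an expected 0.65 × 30 = 19.5, so the licensee offers 19.5, keeping 10.5.
Round 1 (the licensor proposes): rejecting gives the licensee an expected 0.65 × 10.5 = 6.825, so the licensor offers 6.825, keeping 23.175.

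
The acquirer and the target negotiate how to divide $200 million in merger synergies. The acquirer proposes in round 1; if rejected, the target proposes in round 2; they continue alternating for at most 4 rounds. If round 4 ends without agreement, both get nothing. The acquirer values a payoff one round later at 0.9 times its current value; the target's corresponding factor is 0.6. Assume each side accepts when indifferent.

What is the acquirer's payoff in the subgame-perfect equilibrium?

123.2

Work backward from the last round.
Round 4 (the target proposes): rejection yields 0 for the acquirer; the target offers 0 and keeps 200.
Round 3 (the acquirer proposes): the target can get 200 next round, worth 0.6 × 200 = 120 now; the acquirer offers that and keeps 80.
Round 2 (the target proposes): the acquirer can get 80 next round, worth 0.9 × 80 = 72 now; the target offers that and keeps 128.
Round 1 (the acquirer proposes): the target can get 128 next round, worth 0.6 × 128 = 76.8 now. The acquirer offers 76.8 and keeps 200 − 76.8 = 123.2.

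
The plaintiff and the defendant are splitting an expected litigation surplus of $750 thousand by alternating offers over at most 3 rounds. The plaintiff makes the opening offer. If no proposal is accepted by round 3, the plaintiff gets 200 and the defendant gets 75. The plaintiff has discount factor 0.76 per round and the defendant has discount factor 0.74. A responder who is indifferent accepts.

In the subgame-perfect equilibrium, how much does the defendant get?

Round 3 (the plaintiff proposes): the defendant gets 75 if talks fail, so the plaintiff offers 75 and keeps 675.
Round 2 (the defendant proposes): the plaintiff can get 675 next round, worth 0.76 × 675 = 513 now. The defendant offers 513 and keeps 750 − 513 = 237.
Round 1 (the plaintiff proposes): the defendant can get 237 next round, worth 0.74 × 237 = 175.38 now, so the plaintiff offers 175.38, keeping 574.62.

175.38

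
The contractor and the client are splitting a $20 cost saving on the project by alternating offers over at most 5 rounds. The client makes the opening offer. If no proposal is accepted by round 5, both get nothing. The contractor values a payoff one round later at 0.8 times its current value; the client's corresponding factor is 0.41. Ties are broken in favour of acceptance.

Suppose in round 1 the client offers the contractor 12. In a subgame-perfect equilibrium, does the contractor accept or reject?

Reject

Work out the contractor's continuation value if the offer is rejected.
Round 5 (the client proposes): rejection yields 0 for the contractor; the client offers 0 and keeps 20.
Round 4 (the contractor proposes): the client can get 20 next round, worth 0.41 × 20 = 8.2 now, so the contractor offers 8.2, keeping 11.8.
Round 3 (the client proposes): the contractor can get 11.8 next round, worth 0.8 × 11.8 = 9.44 now. The client offers 9.44 and keeps 20 − 9.44 = 10.56.
Round 2 (the contractor proposes): the client can get 10.56 next round, worth 0.41 × 10.56 = 4.3296 now; the contractor offers that and keeps 15.6704.
So by rejecting in round 1, the contractor gets 15.6704 next round, worth 0.8 × 15.6704 = 12.53632 now.
Offer 12 < 12.53632, so the contractor rejects.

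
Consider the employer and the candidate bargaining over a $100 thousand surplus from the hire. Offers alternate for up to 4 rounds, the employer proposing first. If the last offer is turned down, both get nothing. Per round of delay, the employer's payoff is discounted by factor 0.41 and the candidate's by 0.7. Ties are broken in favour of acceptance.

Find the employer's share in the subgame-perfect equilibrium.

Round 4 (the candidate proposes): rejection yields 0 for the employer; the candidate offers 0 and keeps 100.
Round 3 (the employer proposes): the candidate can get 100 next round, worth 0.7 × 100 = 70 now, so the employer offers 70, keeping 30.
Round 2 (the candidate proposes): the employer can get 30 next round, worth 0.41 × 30 = 12.3 now, so the candidate offers 12.3, keeping 87.7.
Round 1 (the employer proposes): the candidate can get 87.7 next round, worth 0.7 × 87.7 = 61.39 now; the employer offers that and keeps 38.61.

38.61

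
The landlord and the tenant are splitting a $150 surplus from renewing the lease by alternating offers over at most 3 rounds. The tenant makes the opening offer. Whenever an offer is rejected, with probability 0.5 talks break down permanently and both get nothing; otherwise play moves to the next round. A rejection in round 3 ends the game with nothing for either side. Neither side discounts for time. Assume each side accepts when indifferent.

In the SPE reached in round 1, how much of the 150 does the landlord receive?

By backward induction:
Round 3 (the tenant proposes): the landlord will accept anything ≥ 0, so the tenant offers 0 and keeps 150.
Round 2 (the landlord proposes): rejecting gives the tenant an expected 0.5 × 150 = 75, so the landlord offers 75, keeping 75.
Round 1 (the tenant proposes): rejecting gives the landlord an expected 0.5 × 75 = 37.5, so the tenant offers 37.5, keeping 112.5.

37.5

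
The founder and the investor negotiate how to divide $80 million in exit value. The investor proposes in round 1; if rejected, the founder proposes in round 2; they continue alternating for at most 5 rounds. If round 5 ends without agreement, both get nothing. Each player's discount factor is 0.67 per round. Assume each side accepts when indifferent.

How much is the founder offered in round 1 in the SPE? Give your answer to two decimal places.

Round 5 (the investor proposes): rejection yields 0 for the founder; the investor offers 0 and keeps 80.
Round 4 (the founder proposes): the investor can get 80 next round, worth 0.67 × 80 = 53.6 now, so the founder offers 53.6, keeping 26.4.
Round 3 (the investor proposes): the founder can get 26.4 next round, worth 0.67 × 26.4 = 17.688 now. The investor offers 17.688 and keeps 80 − 17.688 = 62.312.
Round 2 (the founder proposes): the investor can get 62.312 next round, worth 0.67 × 62.312 = 41.74904 now; the founder offers that and keeps 38.25096.
Round 1 (the investor proposes): the founder can get 38.25096 next round, worth 0.67 × 38.25096 = 25.6281432 now; the investor offers that and keeps 54.3718568.

25.63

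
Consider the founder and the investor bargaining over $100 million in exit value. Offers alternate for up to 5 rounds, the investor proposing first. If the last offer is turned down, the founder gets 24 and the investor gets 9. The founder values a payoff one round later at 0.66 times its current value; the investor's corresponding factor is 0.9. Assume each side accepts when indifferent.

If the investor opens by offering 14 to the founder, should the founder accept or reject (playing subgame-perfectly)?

Work out the founder's continuation value if the offer is rejected.
Round 5 (the investor proposes): the founder gets 24 if talks fail, so the investor offers 24 and keeps 76.
Round 4 (the founder proposes): the investor can get 76 next round, worth 0.9 × 76 = 68.4 now. The founder offers 68.4 and keeps 100 − 68.4 = 31.6.
Round 3 (the investor proposes): the founder can get 31.6 next round, worth 0.66 × 31.6 = 20.856 now; the investor offers that and keeps 79.144.
Round 2 (the founder proposes): the investor can get 79.144 next round, worth 0.9 × 79.144 = 71.2296 now; the founder offers that and keeps 28.7704.
So by rejecting in round 1, the founder gets 28.7704 next round, worth 0.66 × 28.7704 = 18.988464 now.
Offer 14 < 18.988464, so the founder rejects.

Reject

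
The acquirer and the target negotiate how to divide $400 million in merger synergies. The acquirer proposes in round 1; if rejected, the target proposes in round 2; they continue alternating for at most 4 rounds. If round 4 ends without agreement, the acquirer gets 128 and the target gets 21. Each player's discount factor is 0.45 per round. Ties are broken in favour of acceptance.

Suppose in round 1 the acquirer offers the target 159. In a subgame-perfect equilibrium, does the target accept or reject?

Accept

Round 4 (the target proposes): the acquirer gets 128 if talks fail, so the target offers 128 and keeps 272.
Round 3 (the acquirer proposes): the target can get 272 next round, worth 0.45 × 272 = 122.4 now, so the acquirer offers 122.4, keeping 277.6.
Round 2 (the target proposes): the acquirer can get 277.6 next round, worth 0.45 × 277.6 = 124.92 now. The target offers 124.92 and keeps 400 − 124.92 = 275.08.
So by rejecting in round 1, the target gets 275.08 next round, worth 0.45 × 275.08 = 123.786 now.
Offer 159 ≥ 123.786, so the target accepts.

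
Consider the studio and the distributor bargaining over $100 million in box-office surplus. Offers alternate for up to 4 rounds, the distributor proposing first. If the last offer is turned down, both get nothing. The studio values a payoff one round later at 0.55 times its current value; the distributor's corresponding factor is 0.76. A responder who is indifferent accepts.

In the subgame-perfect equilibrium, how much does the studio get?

Round 4 (the studio proposes): rejection yields 0 for the distributor; the studio offers 0 and keeps 100.
Round 3 (the distributor proposes): the studio can get 100 next round, worth 0.55 × 100 = 55 now, so the distributor offers 55, keeping 45.
Round 2 (the studio proposes): the distributor can get 45 next round, worth 0.76 × 45 = 34.2 now. The studio offers 34.2 and keeps 100 − 34.2 = 65.8.
Round 1 (the distributor proposes): the studio can get 65.8 next round, worth 0.55 × 65.8 = 36.19 now, so the distributor offers 36.19, keeping 63.81.

36.19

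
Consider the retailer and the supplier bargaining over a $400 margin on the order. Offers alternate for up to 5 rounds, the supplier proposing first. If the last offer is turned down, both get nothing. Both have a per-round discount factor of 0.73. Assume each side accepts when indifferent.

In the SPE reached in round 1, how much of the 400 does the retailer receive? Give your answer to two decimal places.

120.85

Round 5 (the supplier proposes): rejection yields 0 for the retailer; the supplier offers 0 and keeps 400.
Round 4 (the retailer proposes): the supplier can get 400 next round, worth 0.73 × 400 = 292 now. The retailer offers 292 and keeps 400 − 292 = 108.
Round 3 (the supplier proposes): the retailer can get 108 next round, worth 0.73 × 108 = 78.84 now, so the supplier offers 78.84, keeping 321.16.
Round 2 (the retailer proposes): the supplier can get 321.16 next round, worth 0.73 × 321.16 = 234.4468 now; the retailer offers that and keeps 165.5532.
Round 1 (the supplier proposes): the retailer can get 165.5532 next round, worth 0.73 × 165.5532 = 120.853836 now; the supplier offers that and keeps 279.146164.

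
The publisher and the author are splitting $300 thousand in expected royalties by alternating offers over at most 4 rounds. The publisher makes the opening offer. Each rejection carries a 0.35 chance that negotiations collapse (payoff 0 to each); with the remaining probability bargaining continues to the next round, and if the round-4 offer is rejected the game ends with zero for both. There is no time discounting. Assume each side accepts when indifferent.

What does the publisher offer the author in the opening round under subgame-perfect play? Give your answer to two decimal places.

150.64

Round 4 (the author proposes): rejection yields 0 for the publisher; the author offers 0 and keeps 300.
Round 3 (the publisher proposes): rejecting gives the author an expected 0.65 × 300 = 195; the publisher offers that and keeps 105.
Round 2 (the author proposes): rejecting gives the publisher an expected 0.65 × 105 = 68.25, so the author offers 68.25, keeping 231.75.
Round 1 (the publisher proposes): rejecting gives the author an expected 0.65 × 231.75 = 150.6375, so the publisher offers 150.6375, keeping 149.3625.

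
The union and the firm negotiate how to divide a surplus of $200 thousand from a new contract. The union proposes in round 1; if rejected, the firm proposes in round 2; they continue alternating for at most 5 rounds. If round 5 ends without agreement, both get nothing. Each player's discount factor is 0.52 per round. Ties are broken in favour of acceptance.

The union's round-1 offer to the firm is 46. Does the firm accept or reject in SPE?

Reject

Round 5 (the union proposes): the firm will accept anything ≥ 0, so the union offers 0 and keeps 200.
Round 4 (the firm proposes): the union can get 200 next round, worth 0.52 × 200 = 104 now. The firm offers 104 and keeps 200 − 104 = 96.
Round 3 (the union proposes): the firm can get 96 next round, worth 0.52 × 96 = 49.92 now; the union offers that and keeps 150.08.
Round 2 (the firm proposes): the union can get 150.08 next round, worth 0.52 × 150.08 = 78.0416 now; the firm offers that and keeps 121.9584.
So by rejecting in round 1, the firm gets 121.9584 next round, worth 0.52 × 121.9584 = 63.418368 now.
Offer 46 < 63.418368, so the firm rejects.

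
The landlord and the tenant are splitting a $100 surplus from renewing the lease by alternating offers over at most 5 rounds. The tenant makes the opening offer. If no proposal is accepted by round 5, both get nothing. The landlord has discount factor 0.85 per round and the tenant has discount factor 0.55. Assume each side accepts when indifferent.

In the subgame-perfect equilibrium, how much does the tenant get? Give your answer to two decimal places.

Solve by backward induction from round 5.
Round 5 (the tenant proposes): rejection yields 0 for the landlord; the tenant offers 0 and keeps 100.
Round 4 (the landlord proposes): the tenant can get 100 next round, worth 0.55 × 100 = 55 now. The landlord offers 55 and keeps 100 − 55 = 45.
Round 3 (the tenant proposes): the landlord can get 45 next round, worth 0.85 × 45 = 38.25 now; the tenant offers that and keeps 61.75.
Round 2 (the landlord proposes): the tenant can get 61.75 next round, worth 0.55 × 61.75 = 33.9625 now; the landlord offers that and keeps 66.0375.
Round 1 (the tenant proposes): the landlord can get 66.0375 next round, worth 0.85 × 66.0375 = 56.131875 now; the tenant offers that and keeps 43.868125.

43.87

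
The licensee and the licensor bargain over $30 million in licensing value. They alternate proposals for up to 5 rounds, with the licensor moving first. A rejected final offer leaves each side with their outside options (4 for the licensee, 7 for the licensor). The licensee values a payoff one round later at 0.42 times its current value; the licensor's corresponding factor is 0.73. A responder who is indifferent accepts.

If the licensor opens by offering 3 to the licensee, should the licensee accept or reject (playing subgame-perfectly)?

Reject

Work out the licensee's continuation value if the offer is rejected.
Round 5 (the licensor proposes): the licensee gets 4 if talks fail, so the licensor offers 4 and keeps 26.
Round 4 (the licensee proposes): the licensor can get 26 next round, worth 0.73 × 26 = 18.98 now. The licensee offers 18.98 and keeps 30 − 18.98 = 11.02.
Round 3 (the licensor proposes): the licensee can get 11.02 next round, worth 0.42 × 11.02 = 4.6284 now. The licensor offers 4.6284 and keeps 30 − 4.6284 = 25.3716.
Round 2 (the licensee proposes): the licensor can get 25.3716 next round, worth 0.73 × 25.3716 = 18.521268 now; the licensee offers that and keeps 11.478732.
So by rejecting in round 1, the licensee gets 11.478732 next round, worth 0.42 × 11.478732 = 4.82106744 now.
Offer 3 < 4.82106744, so the licensee rejects.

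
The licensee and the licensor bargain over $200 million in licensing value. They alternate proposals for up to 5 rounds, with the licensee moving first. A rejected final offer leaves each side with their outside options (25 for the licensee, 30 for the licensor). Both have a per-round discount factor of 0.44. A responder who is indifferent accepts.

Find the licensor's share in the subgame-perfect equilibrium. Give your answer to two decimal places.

Round 5 (the licensee proposes): the licensor gets 30 if talks fail, so the licensee offers 30 and keeps 170.
Round 4 (the licensor proposes): the licensee can get 170 next round, worth 0.44 × 170 = 74.8 now, so the licensor offers 74.8, keeping 125.2.
Round 3 (the licensee proposes): the licensor can get 125.2 next round, worth 0.44 × 125.2 = 55.088 now, so the licensee offers 55.088, keeping 144.912.
Round 2 (the licensor proposes): the licensee can get 144.912 next round, worth 0.44 × 144.912 = 63.76128 now. The licensor offers 63.76128 and keeps 200 − 63.76128 = 136.23872.
Round 1 (the licensee proposes): the licensor can get 136.23872 next round, worth 0.44 × 136.23872 = 59.9450368 now, so the licensee offers 59.9450368, keeping 140.0549632.

59.95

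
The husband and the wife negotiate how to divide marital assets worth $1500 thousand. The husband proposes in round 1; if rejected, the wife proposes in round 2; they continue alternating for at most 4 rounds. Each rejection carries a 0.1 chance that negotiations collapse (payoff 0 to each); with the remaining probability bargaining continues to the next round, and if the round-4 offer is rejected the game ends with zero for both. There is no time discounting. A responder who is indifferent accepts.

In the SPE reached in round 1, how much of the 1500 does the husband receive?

Round 4 (the wife proposes): rejection yields 0 for the husband; the wife offers 0 and keeps 1500.
Round 3 (the husband proposes): rejecting gives the wife an expected 0.9 × 1500 = 1350, so the husband offers 1350, keeping 150.
Round 2 (the wife proposes): rejecting gives the husband an expected 0.9 × 150 = 135, so the wife offers 135, keeping 1365.
Round 1 (the husband proposes): rejecting gives the wife an expected 0.9 × 1365 = 1228.5, so the husband offers 1228.5, keeping 271.5.

271.5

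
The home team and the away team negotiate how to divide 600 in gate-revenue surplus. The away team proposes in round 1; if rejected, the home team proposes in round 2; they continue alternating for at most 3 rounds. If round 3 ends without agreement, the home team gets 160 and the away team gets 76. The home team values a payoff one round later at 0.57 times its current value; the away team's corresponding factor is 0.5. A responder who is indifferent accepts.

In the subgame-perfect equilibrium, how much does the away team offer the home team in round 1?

216.6

Round 3 (the away team proposes): the home team gets 160 if talks fail, so the away team offers 160 and keeps 440.
Round 2 (the home team proposes): the away team can get 440 next round, worth 0.5 × 440 = 220 now; the home team offers that and keeps 380.
Round 1 (the away team proposes): the home team can get 380 next round, worth 0.57 × 380 = 216.6 now. The away team offers 216.6 and keeps 600 − 216.6 = 383.4.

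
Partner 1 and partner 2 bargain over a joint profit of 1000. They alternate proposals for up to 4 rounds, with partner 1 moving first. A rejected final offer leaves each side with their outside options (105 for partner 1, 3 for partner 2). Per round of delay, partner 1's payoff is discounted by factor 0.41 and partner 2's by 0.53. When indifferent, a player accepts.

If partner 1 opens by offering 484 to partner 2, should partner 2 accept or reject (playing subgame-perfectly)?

Accept

Round 4 (partner 2 proposes): partner 1 gets 105 if talks fail, so partner 2 offers 105 and keeps 895.
Round 3 (partner 1 proposes): partner 2 can get 895 next round, worth 0.53 × 895 = 474.35 now; partner 1 offers that and keeps 525.65.
Round 2 (partner 2 proposes): partner 1 can get 525.65 next round, worth 0.41 × 525.65 = 215.5165 now; partner 2 offers that and keeps 784.4835.
So by rejecting in round 1, partner 2 gets 784.4835 next round, worth 0.53 × 784.4835 = 415.776255 now.
Offer 484 ≥ 415.776255, so partner 2 accepts.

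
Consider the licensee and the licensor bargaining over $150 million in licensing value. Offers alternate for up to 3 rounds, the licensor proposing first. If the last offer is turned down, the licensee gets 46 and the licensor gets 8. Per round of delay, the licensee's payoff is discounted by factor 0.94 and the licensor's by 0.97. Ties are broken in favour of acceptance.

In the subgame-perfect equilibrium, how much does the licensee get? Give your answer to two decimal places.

Round 3 (the licensor proposes): the licensee gets 46 if talks fail, so the licensor offers 46 and keeps 104.
Round 2 (the licensee proposes): the licensor can get 104 next round, worth 0.97 × 104 = 100.88 now; the licensee offers that and keeps 49.12.
Round 1 (the licensor proposes): the licensee can get 49.12 next round, worth 0.94 × 49.12 = 46.1728 now; the licensor offers that and keeps 103.8272.

46.17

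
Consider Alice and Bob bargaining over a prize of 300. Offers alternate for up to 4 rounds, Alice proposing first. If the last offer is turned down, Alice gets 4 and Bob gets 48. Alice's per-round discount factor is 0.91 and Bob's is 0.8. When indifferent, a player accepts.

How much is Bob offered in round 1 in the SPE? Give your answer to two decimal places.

193.99

Round 4 (Bob proposes): Alice gets 4 if talks fail, so Bob offers 4 and keeps 296.
Round 3 (Alice proposes): Bob can get 296 next round, worth 0.8 × 296 = 236.8 now; Alice offers that and keeps 63.2.
Round 2 (Bob proposes): Alice can get 63.2 next round, worth 0.91 × 63.2 = 57.512 now. Bob offers 57.512 and keeps 300 − 57.512 = 242.488.
Round 1 (Alice proposes): Bob can get 242.488 next round, worth 0.8 × 242.488 = 193.9904 now; Alice offers that and keeps 106.0096.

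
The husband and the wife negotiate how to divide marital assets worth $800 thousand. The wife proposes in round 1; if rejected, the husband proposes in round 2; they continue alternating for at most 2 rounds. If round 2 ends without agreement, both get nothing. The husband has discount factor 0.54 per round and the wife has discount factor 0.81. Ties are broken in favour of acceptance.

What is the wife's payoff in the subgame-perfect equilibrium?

Solve by backward induction from round 2.
Round 2 (the husband proposes): rejection yields 0 for the wife; the husband offers 0 and keeps 800.
Round 1 (the wife proposes): the husband can get 800 next round, worth 0.54 × 800 = 432 now, so the wife offers 432, keeping 368.

368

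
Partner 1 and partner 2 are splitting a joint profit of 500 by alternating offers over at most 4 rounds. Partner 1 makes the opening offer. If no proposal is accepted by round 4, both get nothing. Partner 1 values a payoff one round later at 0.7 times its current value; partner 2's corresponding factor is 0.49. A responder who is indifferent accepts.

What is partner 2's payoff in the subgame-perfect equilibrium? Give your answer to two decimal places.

Round 4 (partner 2 proposes): rejection yields 0 for partner 1; partner 2 offers 0 and keeps 500.
Round 3 (partner 1 proposes): partner 2 can get 500 next round, worth 0.49 × 500 = 245 now; partner 1 offers that and keeps 255.
Round 2 (partner 2 proposes): partner 1 can get 255 next round, worth 0.7 × 255 = 178.5 now, so partner 2 offers 178.5, keeping 321.5.
Round 1 (partner 1 proposes): partner 2 can get 321.5 next round, worth 0.49 × 321.5 = 157.535 now, so partner 1 offers 157.535, keeping 342.465.

157.54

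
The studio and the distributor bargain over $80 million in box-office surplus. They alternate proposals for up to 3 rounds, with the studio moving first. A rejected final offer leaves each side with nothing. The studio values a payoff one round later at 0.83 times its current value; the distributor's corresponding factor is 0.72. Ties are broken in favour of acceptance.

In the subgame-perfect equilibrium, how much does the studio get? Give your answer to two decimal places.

Round 3 (the studio proposes): rejection yields 0 for the distributor; the studio offers 0 and keeps 80.
Round 2 (the distributor proposes): the studio can get 80 next round, worth 0.83 × 80 = 66.4 now, so the distributor offers 66.4, keeping 13.6.
Round 1 (the studio proposes): the distributor can get 13.6 next round, worth 0.72 × 13.6 = 9.792 now, so the studio offers 9.792, keeping 70.208.

70.21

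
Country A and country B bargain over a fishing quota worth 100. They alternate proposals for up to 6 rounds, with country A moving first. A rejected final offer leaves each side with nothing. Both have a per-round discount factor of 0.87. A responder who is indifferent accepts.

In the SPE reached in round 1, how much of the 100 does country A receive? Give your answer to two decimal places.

30.29

Round 6 (country B proposes): country A will accept anything ≥ 0, so country B offers 0 and keeps 100.
Round 5 (country A proposes): country B can get 100 next round, worth 0.87 × 100 = 87 now. Country A offers 87 and keeps 100 − 87 = 13.
Round 4 (country B proposes): country A can get 13 next round, worth 0.87 × 13 = 11.31 now, so country B offers 11.31, keeping 88.69.
Round 3 (country A proposes): country B can get 88.69 next round, worth 0.87 × 88.69 = 77.1603 now; country A offers that and keeps 22.8397.
Round 2 (country B proposes): country A can get 22.8397 next round, worth 0.87 × 22.8397 = 19.870539 now, so country B offers 19.870539, keeping 80.129461.
Round 1 (country A proposes): country B can get 80.129461 next round, worth 0.87 × 80.129461 = 69.71263107 now. Country A offers 69.71263107 and keeps 100 − 69.71263107 = 30.28736893.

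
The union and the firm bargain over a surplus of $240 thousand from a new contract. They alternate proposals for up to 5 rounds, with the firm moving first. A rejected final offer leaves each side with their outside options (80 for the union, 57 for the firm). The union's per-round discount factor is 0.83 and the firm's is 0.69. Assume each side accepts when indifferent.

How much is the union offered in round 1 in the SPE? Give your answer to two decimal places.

Work backward from the last round.
Round 5 (the firm proposes): the union gets 80 if talks fail, so the firm offers 80 and keeps 160.
Round 4 (the union proposes): the firm can get 160 next round, worth 0.69 × 160 = 110.4 now. The union offers 110.4 and keeps 240 − 110.4 = 129.6.
Round 3 (the firm proposes): the union can get 129.6 next round, worth 0.83 × 129.6 = 107.568 now, so the firm offers 107.568, keeping 132.432.
Round 2 (the union proposes): the firm can get 132.432 next round, worth 0.69 × 132.432 = 91.37808 now, so the union offers 91.37808, keeping 148.62192.
Round 1 (the firm proposes): the union can get 148.62192 next round, worth 0.83 × 148.62192 = 123.3561936 now; the firm offers that and keeps 116.6438064.

123.36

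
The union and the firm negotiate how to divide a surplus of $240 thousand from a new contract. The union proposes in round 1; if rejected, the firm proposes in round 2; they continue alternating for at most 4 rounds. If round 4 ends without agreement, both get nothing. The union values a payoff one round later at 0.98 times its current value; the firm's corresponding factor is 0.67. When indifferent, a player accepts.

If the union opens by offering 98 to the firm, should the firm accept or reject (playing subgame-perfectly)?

Round 4 (the firm proposes): rejection yields 0 for the union; the firm offers 0 and keeps 240.
Round 3 (the union proposes): the firm can get 240 next round, worth 0.67 × 240 = 160.8 now; the union offers that and keeps 79.2.
Round 2 (the firm proposes): the union can get 79.2 next round, worth 0.98 × 79.2 = 77.616 now. The firm offers 77.616 and keeps 240 − 77.616 = 162.384.
So by rejecting in round 1, the firm gets 162.384 next round, worth 0.67 × 162.384 = 108.79728 now.
Offer 98 < 108.79728, so the firm rejects.

Reject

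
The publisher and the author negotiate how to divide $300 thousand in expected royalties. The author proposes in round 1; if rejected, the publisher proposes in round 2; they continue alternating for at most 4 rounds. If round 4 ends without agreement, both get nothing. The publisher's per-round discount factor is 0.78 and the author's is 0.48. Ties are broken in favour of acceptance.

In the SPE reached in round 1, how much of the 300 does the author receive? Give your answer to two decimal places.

90.71

Round 4 (the publisher proposes): rejection yields 0 for the author; the publisher offers 0 and keeps 300.
Round 3 (the author proposes): the publisher can get 300 next round, worth 0.78 × 300 = 234 now; the author offers that and keeps 66.
Round 2 (the publisher proposes): the author can get 66 next round, worth 0.48 × 66 = 31.68 now, so the publisher offers 31.68, keeping 268.32.
Round 1 (the author proposes): the publisher can get 268.32 next round, worth 0.78 × 268.32 = 209.2896 now, so the author offers 209.2896, keeping 90.7104.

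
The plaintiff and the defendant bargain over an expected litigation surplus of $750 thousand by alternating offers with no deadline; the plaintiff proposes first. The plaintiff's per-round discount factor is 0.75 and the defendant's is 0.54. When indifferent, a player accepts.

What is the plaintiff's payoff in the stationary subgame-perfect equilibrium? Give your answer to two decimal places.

579.83

When the plaintiff proposes, the defendant accepts any offer worth at least 0.54 times what the defendant would get by proposing next round; and vice versa.
This gives x = 750 − 0.54y and y = 750 − 0.75x, where x and y are each side's share when it proposes.
Hence (1 − 0.54·0.75)x = 750(1 − 0.54), i.e. 0.595·x = 345.
x ≈ 579.8319; the defendant's share is 750 − x ≈ 170.1681.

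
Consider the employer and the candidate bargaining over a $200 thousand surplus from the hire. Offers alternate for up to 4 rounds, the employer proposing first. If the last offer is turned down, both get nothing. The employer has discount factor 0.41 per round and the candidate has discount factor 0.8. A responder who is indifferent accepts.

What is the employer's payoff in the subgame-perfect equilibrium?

53.12

Round 4 (the candidate proposes): the employer will accept anything ≥ 0, so the candidate offers 0 and keeps 200.
Round 3 (the employer proposes): the candidate can get 200 next round, worth 0.8 × 200 = 160 now, so the employer offers 160, keeping 40.
Round 2 (the candidate proposes): the employer can get 40 next round, worth 0.41 × 40 = 16.4 now. The candidate offers 16.4 and keeps 200 − 16.4 = 183.6.
Round 1 (the employer proposes): the candidate can get 183.6 next round, worth 0.8 × 183.6 = 146.88 now; the employer offers that and keeps 53.12.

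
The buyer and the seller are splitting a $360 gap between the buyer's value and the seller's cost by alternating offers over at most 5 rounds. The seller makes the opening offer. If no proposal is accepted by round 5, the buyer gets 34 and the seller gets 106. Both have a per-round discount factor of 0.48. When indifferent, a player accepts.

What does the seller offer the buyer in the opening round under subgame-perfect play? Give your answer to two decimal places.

112.36

Round 5 (the seller proposes): the buyer gets 34 if talks fail, so the seller offers 34 and keeps 326.
Round 4 (the buyer proposes): the seller can get 326 next round, worth 0.48 × 326 = 156.48 now; the buyer offers that and keeps 203.52.
Round 3 (the seller proposes): the buyer can get 203.52 next round, worth 0.48 × 203.52 = 97.6896 now; the seller offers that and keeps 262.3104.
Round 2 (the buyer proposes): the seller can get 262.3104 next round, worth 0.48 × 262.3104 = 125.908992 now, so the buyer offers 125.908992, keeping 234.091008.
Round 1 (the seller proposes): the buyer can get 234.091008 next round, worth 0.48 × 234.091008 = 112.36368384 now; the seller offers that and keeps 247.63631616.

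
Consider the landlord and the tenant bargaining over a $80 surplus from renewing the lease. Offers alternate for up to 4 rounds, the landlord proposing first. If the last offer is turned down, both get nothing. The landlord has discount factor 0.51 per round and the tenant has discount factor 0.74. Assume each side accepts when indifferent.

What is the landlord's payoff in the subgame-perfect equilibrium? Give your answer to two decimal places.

28.65

Round 4 (the tenant proposes): the landlord will accept anything ≥ 0, so the tenant offers 0 and keeps 80.
Round 3 (the landlord proposes): the tenant can get 80 next round, worth 0.74 × 80 = 59.2 now; the landlord offers that and keeps 20.8.
Round 2 (the tenant proposes): the landlord can get 20.8 next round, worth 0.51 × 20.8 = 10.608 now; the tenant offers that and keeps 69.392.
Round 1 (the landlord proposes): the tenant can get 69.392 next round, worth 0.74 × 69.392 = 51.35008 now, so the landlord offers 51.35008, keeping 28.64992.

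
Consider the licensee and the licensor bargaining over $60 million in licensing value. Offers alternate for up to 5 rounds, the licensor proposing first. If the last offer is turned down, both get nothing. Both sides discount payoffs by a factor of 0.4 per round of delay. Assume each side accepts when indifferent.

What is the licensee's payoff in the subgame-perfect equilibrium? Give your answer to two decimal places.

16.70

Round 5 (the licensor proposes): the licensee will accept anything ≥ 0, so the licensor offers 0 and keeps 60.
Round 4 (the licensee proposes): the licensor can get 60 next round, worth 0.4 × 60 = 24 now; the licensee offers that and keeps 36.
Round 3 (the licensor proposes): the licensee can get 36 next round, worth 0.4 × 36 = 14.4 now. The licensor offers 14.4 and keeps 60 − 14.4 = 45.6.
Round 2 (the licensee proposes): the licensor can get 45.6 next round, worth 0.4 × 45.6 = 18.24 now, so the licensee offers 18.24, keeping 41.76.
Round 1 (the licensor proposes): the licensee can get 41.76 next round, worth 0.4 × 41.76 = 16.704 now; the licensor offers that and keeps 43.296.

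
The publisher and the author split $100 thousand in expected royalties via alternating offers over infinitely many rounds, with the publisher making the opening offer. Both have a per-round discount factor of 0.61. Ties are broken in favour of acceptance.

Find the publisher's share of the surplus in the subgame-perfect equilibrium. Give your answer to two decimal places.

62.11

When the publisher proposes, the author accepts any offer worth at least 0.61 times what the author would get by proposing next round; and vice versa.
This gives x = 100 − 0.61y and y = 100 − 0.61x, where x and y are each side's share when it proposes.
Hence (1 − 0.61·0.61)x = 100(1 − 0.61), i.e. 0.6279·x = 39.
x ≈ 62.1118; the author's share is 100 − x ≈ 37.8882.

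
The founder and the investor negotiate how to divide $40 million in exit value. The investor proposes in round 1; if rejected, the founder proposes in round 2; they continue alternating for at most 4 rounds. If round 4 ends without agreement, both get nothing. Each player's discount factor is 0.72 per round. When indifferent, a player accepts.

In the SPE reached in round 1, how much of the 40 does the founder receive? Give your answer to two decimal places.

22.99

Round 4 (the founder proposes): the investor will accept anything ≥ 0, so the founder offers 0 and keeps 40.
Round 3 (the investor proposes): the founder can get 40 next round, worth 0.72 × 40 = 28.8 now. The investor offers 28.8 and keeps 40 − 28.8 = 11.2.
Round 2 (the founder proposes): the investor can get 11.2 next round, worth 0.72 × 11.2 = 8.064 now. The founder offers 8.064 and keeps 40 − 8.064 = 31.936.
Round 1 (the investor proposes): the founder can get 31.936 next round, worth 0.72 × 31.936 = 22.99392 now, so the investor offers 22.99392, keeping 17.00608.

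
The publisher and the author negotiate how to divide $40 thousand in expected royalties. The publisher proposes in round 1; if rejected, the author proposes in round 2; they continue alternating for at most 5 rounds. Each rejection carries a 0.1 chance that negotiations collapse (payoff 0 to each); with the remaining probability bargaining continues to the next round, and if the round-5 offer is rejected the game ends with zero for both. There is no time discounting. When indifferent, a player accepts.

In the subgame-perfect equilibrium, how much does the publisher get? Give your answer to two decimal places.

By backward induction:
Round 5 (the publisher proposes): rejection yields 0 for the author; the publisher offers 0 and keeps 40.
Round 4 (the author proposes): rejecting gives the publisher an expected 0.9 × 40 = 36. The author offers 36 and keeps 40 − 36 = 4.
Round 3 (the publisher proposes): rejecting gives the author an expected 0.9 × 4 = 3.6; the publisher offers that and keeps 36.4.
Round 2 (the author proposes): rejecting gives the publisher an expected 0.9 × 36.4 = 32.76; the author offers that and keeps 7.24.
Round 1 (the publisher proposes): rejecting gives the author an expected 0.9 × 7.24 = 6.516; the publisher offers that and keeps 33.484.

33.48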